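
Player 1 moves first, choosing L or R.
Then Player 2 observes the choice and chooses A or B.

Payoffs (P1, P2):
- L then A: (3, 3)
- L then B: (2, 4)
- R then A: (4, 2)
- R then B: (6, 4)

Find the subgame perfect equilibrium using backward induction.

P1 plays R, P2 plays B after L and B after R; Payoff (6, 4)

Work:
Backward induction:
After L: P2 chooses B → P1 gets 2
After R: P2 chooses B → P1 gets 6
P1 chooses R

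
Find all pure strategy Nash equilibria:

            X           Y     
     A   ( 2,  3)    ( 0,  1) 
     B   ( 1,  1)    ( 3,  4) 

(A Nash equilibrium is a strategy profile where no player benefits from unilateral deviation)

Nash equilibrium: (A, X), (B, Y)

Work:
Best responses:
  P1 vs X: payoffs [2, 1] → best response A (payoff 2)
  P1 vs Y: payoffs [0, 3] → best response B (payoff 3)
  P2 vs A: payoffs [3, 1] → best response X (payoff 3)
  P2 vs B: payoffs [1, 4] → best response Y (payoff 4)
Mutual best responses: (A,X), (B,Y) → Nash equilibria.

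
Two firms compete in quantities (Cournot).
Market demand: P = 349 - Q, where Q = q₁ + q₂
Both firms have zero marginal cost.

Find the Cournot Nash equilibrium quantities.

q₁* = q₂* = 116.33; P* = 116.33

Work:
Profit: π_i = P·q_i = (a - q_i - q_j)·q_i
FOC: ∂π_i/∂q_i = a - 2q_i - q_j = 0
Reaction function: q_i = (349 - q_j)/2
Symmetry: q* = 349/3 = 116.33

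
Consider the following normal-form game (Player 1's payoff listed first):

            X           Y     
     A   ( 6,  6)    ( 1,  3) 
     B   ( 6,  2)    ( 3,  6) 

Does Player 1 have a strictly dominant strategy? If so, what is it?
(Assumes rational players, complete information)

No strictly dominant strategy exists for Player 1

Work:
A strategy strictly dominates another if it gives a strictly higher payoff against every opponent action. Compare each pair of P1's strategies column-by-column:
  A vs B: [6 vs 6, 1 vs 3] → A does not strictly dominate B (column X: 6 ≤ 6)
  B vs A: [6 vs 6, 3 vs 1] → B does not strictly dominate A (column X: 6 ≤ 6)
No single strategy strictly dominates all others → no strictly dominant strategy.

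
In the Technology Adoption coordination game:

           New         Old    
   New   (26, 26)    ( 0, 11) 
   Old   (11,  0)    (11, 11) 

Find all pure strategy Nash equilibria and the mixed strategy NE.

Pure NE: (New, New) and (Old, Old); Mixed NE: p = 0.4231, q = 0.4231

Work:
Check pure NE:
(New, New): (26, 26) - no unilateral deviation beneficial
(Old, Old): (11, 11) - no unilateral deviation beneficial
Mixed NE: P1 plays New with p = 0.4231, P2 plays New with q = 0.4231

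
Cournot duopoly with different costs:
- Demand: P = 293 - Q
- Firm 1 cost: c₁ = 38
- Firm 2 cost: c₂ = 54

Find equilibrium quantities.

q₁* = 90.33, q₂* = 74.33

Work:
Reaction: q₁ = (293 - 38 - q₂)/2
Reaction: q₂ = (293 - 54 - q₁)/2
Solve simultaneously:
q₁* = (293 - 2×38 + 54)/3 = 90.33
q₂* = (293 - 2×54 + 38)/3 = 74.33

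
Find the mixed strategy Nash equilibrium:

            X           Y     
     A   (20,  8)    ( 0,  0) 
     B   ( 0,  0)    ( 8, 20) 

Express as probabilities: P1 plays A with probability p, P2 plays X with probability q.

p = 0.7143, q = 0.2857

Work:
Find probabilities that make opponent indifferent:
P2 chooses q to make P1 indifferent between A and B
P1 chooses p to make P2 indifferent between X and Y
Mixed NE: P1 plays (A: 0.7143, B: 0.2857), P2 plays (X: 0.2857, Y: 0.7143)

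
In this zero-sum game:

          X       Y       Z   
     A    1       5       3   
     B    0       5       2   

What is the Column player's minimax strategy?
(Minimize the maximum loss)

Column should play X, value = 1

Work:
Column player minimizes Row's maximum payoff:
Column X: max payoff to Row = 1
Column Y: max payoff to Row = 5
Column Z: max payoff to Row = 3
Minimum is 1, achieved by column X.
Minimax strategy: X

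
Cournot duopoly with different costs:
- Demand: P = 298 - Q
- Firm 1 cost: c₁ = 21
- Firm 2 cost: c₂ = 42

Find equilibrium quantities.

q₁* = 99.33, q₂* = 78.33

Work:
Reaction: q₁ = (298 - 21 - q₂)/2
Reaction: q₂ = (298 - 42 - q₁)/2
Solve simultaneously:
q₁* = (298 - 2×21 + 42)/3 = 99.33
q₂* = (298 - 2×42 + 21)/3 = 78.33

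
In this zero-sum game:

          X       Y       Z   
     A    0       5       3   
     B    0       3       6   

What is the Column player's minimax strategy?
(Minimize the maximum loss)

Column should play X, value = 0

Work:
Column player minimizes Row's maximum payoff:
Column X: max payoff to Row = 0
Column Y: max payoff to Row = 5
Column Z: max payoff to Row = 6
Minimum is 0, achieved by column X.
Minimax strategy: X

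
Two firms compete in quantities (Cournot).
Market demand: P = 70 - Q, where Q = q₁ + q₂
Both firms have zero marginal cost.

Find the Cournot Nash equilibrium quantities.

q₁* = q₂* = 23.33; P* = 23.33

Work:
Profit: π_i = P·q_i = (a - q_i - q_j)·q_i
FOC: ∂π_i/∂q_i = a - 2q_i - q_j = 0
Reaction function: q_i = (70 - q_j)/2
Symmetry: q* = 70/3 = 23.33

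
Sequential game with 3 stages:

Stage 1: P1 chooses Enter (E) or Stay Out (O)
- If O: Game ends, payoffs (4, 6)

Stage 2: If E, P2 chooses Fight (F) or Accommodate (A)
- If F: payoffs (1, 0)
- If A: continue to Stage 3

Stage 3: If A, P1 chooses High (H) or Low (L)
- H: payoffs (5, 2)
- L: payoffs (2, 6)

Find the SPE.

SPE: (E, A, H); Outcome (5, 2)

Work:
Stage 3: P1 chooses H (5 vs 2)
Stage 2: P2: F->0, A->2 (anticipating H). Choose A
Stage 1: P1: O->4, E->5 (anticipating A, H). Choose E
SPE path: E -> A -> H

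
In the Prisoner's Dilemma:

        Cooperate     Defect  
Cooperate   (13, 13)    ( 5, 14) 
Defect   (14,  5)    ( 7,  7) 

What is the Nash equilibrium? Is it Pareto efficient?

(Defect, Defect) is NE; not Pareto efficient

Work:
Defect dominates Cooperate for both players:
If P2 cooperates: Defect (14) > Cooperate (13)
If P2 defects: Defect (7) > Cooperate (5)
NE: (Defect, Defect) with payoff (7, 7)
But (Cooperate, Cooperate) = (13, 13) Pareto dominates (7, 7)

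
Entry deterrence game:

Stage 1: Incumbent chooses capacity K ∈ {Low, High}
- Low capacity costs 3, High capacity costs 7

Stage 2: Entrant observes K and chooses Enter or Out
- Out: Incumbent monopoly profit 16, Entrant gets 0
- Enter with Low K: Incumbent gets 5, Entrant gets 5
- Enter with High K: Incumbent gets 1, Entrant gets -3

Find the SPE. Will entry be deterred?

SPE: (High, Enter|Low, Out|High); Entry deterred. Incumbent net profit = 9

Work:
After Low K: Entrant enters (5 > 0)
After High K: Entrant stays out (-3 < 0)
Incumbent: Low → 5−3=2, High → 16−7=9
Incumbent chooses High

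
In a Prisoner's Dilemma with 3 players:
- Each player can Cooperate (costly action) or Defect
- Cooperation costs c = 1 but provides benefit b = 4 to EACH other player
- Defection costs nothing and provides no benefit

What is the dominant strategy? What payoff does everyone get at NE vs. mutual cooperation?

Dominant: Defect; NE payoff = 0; Coop payoff = 7

Work:
Defect dominates (saves cost c = 1, benefit to others is external)
NE: All defect → everyone gets 0
If all cooperate: each receives (2)×4 - 1 = 7
Social dilemma: 7 > 0 but NE gives 0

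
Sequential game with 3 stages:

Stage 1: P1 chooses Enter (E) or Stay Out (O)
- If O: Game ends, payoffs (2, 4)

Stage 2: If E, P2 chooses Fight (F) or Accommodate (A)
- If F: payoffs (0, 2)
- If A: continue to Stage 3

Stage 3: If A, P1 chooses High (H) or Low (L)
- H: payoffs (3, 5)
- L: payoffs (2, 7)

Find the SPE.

SPE: (E, A, H); Outcome (3, 5)

Work:
Stage 3: P1 chooses H (3 vs 2)
Stage 2: P2: F->2, A->5 (anticipating H). Choose A
Stage 1: P1: O->2, E->3 (anticipating A, H). Choose E
SPE path: E -> A -> H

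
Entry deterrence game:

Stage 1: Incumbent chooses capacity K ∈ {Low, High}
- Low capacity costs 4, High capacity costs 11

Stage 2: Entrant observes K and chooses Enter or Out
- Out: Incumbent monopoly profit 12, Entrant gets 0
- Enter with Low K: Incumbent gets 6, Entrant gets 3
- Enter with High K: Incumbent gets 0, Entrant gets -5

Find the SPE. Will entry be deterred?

SPE: (Low, Enter|Low, Out|High); Entry not deterred. Incumbent net profit = 2, Entrant gets 3

Work:
After Low K: Entrant enters (3 > 0)
After High K: Entrant stays out (-5 < 0)
Incumbent: Low → 6−4=2, High → 12−11=1
Incumbent chooses Low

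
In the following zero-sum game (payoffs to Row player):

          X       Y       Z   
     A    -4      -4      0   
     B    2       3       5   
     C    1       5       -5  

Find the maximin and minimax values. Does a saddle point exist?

Maximin = 2, Minimax = 2, Saddle: True

Work:
Row minimums: [-4, 2, -5] → maximin = 2
Column maximums: [2, 5, 5] → minimax = 2
Saddle point exists! Game value = 2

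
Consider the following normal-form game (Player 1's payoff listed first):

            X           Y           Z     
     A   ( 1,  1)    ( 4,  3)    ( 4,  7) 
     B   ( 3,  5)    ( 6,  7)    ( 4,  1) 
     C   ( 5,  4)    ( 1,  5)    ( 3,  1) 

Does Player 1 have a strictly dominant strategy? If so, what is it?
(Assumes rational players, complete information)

No strictly dominant strategy exists for Player 1

Work:
A strategy strictly dominates another if it gives a strictly higher payoff against every opponent action. Compare each pair of P1's strategies column-by-column:
  A vs B: [1 vs 3, 4 vs 6, 4 vs 4] → A does not strictly dominate B (column X: 1 ≤ 3)
  A vs C: [1 vs 5, 4 vs 1, 4 vs 3] → A does not strictly dominate C (column X: 1 ≤ 5)
  B vs A: [3 vs 1, 6 vs 4, 4 vs 4] → B does not strictly dominate A (column Z: 4 ≤ 4)
  B vs C: [3 vs 5, 6 vs 1, 4 vs 3] → B does not strictly dominate C (column X: 3 ≤ 5)
  C vs A: [5 vs 1, 1 vs 4, 3 vs 4] → C does not strictly dominate A (column Y: 1 ≤ 4)
  C vs B: [5 vs 3, 1 vs 6, 3 vs 4] → C does not strictly dominate B (column Y: 1 ≤ 6)
No single strategy strictly dominates all others → no strictly dominant strategy.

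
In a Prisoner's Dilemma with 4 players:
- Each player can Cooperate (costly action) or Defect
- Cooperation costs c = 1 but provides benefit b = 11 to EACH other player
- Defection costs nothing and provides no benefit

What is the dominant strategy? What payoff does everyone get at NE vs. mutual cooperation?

Dominant: Defect; NE payoff = 0; Coop payoff = 32

Work:
Defect dominates (saves cost c = 1, benefit to others is external)
NE: All defect → everyone gets 0
If all cooperate: each receives (3)×11 - 1 = 32
Social dilemma: 32 > 0 but NE gives 0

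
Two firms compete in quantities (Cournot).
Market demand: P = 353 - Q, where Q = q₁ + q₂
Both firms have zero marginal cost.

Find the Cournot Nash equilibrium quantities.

q₁* = q₂* = 117.67; P* = 117.67

Work:
Profit: π_i = P·q_i = (a - q_i - q_j)·q_i
FOC: ∂π_i/∂q_i = a - 2q_i - q_j = 0
Reaction function: q_i = (353 - q_j)/2
Symmetry: q* = 353/3 = 117.67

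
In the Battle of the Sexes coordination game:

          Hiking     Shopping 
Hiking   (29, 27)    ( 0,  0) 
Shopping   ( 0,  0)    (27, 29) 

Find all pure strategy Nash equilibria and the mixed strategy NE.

Pure NE: (Hiking, Hiking) and (Shopping, Shopping); Mixed NE: p = 0.5179, q = 0.4821

Work:
Check pure NE:
(Hiking, Hiking): (29, 27) - no unilateral deviation beneficial
(Shopping, Shopping): (27, 29) - no unilateral deviation beneficial
Mixed NE: P1 plays Hiking with p = 0.5179, P2 plays Hiking with q = 0.4821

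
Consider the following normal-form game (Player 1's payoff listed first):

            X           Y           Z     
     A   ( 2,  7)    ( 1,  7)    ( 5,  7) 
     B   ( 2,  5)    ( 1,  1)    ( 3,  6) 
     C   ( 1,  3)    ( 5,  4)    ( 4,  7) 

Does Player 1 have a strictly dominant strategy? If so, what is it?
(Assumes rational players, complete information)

No strictly dominant strategy exists for Player 1

Work:
A strategy strictly dominates another if it gives a strictly higher payoff against every opponent action. Compare each pair of P1's strategies column-by-column:
  A vs B: [2 vs 2, 1 vs 1, 5 vs 3] → A does not strictly dominate B (column X: 2 ≤ 2)
  A vs C: [2 vs 1, 1 vs 5, 5 vs 4] → A does not strictly dominate C (column Y: 1 ≤ 5)
  B vs A: [2 vs 2, 1 vs 1, 3 vs 5] → B does not strictly dominate A (column X: 2 ≤ 2)
  B vs C: [2 vs 1, 1 vs 5, 3 vs 4] → B does not strictly dominate C (column Y: 1 ≤ 5)
  C vs A: [1 vs 2, 5 vs 1, 4 vs 5] → C does not strictly dominate A (column X: 1 ≤ 2)
  C vs B: [1 vs 2, 5 vs 1, 4 vs 3] → C does not strictly dominate B (column X: 1 ≤ 2)
No single strategy strictly dominates all others → no strictly dominant strategy.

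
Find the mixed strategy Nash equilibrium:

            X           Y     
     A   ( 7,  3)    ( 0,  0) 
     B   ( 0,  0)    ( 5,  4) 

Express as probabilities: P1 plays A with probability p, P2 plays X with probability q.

p = 0.5714, q = 0.4167

Work:
Find probabilities that make opponent indifferent:
P2 chooses q to make P1 indifferent between A and B
P1 chooses p to make P2 indifferent between X and Y
Mixed NE: P1 plays (A: 0.5714, B: 0.4286), P2 plays (X: 0.4167, Y: 0.5833)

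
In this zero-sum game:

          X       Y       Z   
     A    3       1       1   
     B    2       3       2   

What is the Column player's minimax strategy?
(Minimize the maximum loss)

Column should play Z, value = 2

Work:
Column player minimizes Row's maximum payoff:
Column X: max payoff to Row = 3
Column Y: max payoff to Row = 3
Column Z: max payoff to Row = 2
Minimum is 2, achieved by column Z.
Minimax strategy: Z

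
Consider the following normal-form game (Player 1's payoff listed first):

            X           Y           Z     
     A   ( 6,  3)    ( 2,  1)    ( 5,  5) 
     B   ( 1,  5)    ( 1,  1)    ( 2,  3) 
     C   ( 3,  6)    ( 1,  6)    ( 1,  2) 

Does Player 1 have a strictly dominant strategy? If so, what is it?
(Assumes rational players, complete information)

Yes, Player 1's strictly dominant strategy is A

Work:
A strategy strictly dominates another if it gives a strictly higher payoff against every opponent action. Compare each pair of P1's strategies column-by-column:
  A vs B: [6 vs 1, 2 vs 1, 5 vs 2] → A strictly dominates B
  A vs C: [6 vs 3, 2 vs 1, 5 vs 1] → A strictly dominates C
  B vs A: [1 vs 6, 1 vs 2, 2 vs 5] → B does not strictly dominate A (column X: 1 ≤ 6)
  B vs C: [1 vs 3, 1 vs 1, 2 vs 1] → B does not strictly dominate C (column X: 1 ≤ 3)
  C vs A: [3 vs 6, 1 vs 2, 1 vs 5] → C does not strictly dominate A (column X: 3 ≤ 6)
  C vs B: [3 vs 1, 1 vs 1, 1 vs 2] → C does not strictly dominate B (column Y: 1 ≤ 1)
A strictly dominates every other strategy → strictly dominant.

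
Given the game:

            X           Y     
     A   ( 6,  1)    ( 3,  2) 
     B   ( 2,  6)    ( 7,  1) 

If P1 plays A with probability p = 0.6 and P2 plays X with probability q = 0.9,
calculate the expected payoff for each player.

E[P1] = 4.42, E[P2] = 2.86

Work:
E[P1] = p·q·π₁(A,X) + p·(1-q)·π₁(A,Y) + (1-p)·q·π₁(B,X) + (1-p)·(1-q)·π₁(B,Y)
= 0.6·0.9·6 + 0.6·0.1·3 + 0.4·0.9·2 + 0.4·0.1·7
= 4.42

E[P2] = 2.86 (similar calculation)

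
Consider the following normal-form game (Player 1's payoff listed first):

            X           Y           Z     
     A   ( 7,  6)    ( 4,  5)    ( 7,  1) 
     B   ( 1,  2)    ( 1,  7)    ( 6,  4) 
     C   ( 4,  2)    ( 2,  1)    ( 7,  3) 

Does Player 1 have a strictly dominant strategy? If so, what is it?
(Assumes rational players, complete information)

No strictly dominant strategy exists for Player 1

Work:
A strategy strictly dominates another if it gives a strictly higher payoff against every opponent action. Compare each pair of P1's strategies column-by-column:
  A vs B: [7 vs 1, 4 vs 1, 7 vs 6] → A strictly dominates B
  A vs C: [7 vs 4, 4 vs 2, 7 vs 7] → A does not strictly dominate C (column Z: 7 ≤ 7)
  B vs A: [1 vs 7, 1 vs 4, 6 vs 7] → B does not strictly dominate A (column X: 1 ≤ 7)
  B vs C: [1 vs 4, 1 vs 2, 6 vs 7] → B does not strictly dominate C (column X: 1 ≤ 4)
  C vs A: [4 vs 7, 2 vs 4, 7 vs 7] → C does not strictly dominate A (column X: 4 ≤ 7)
  C vs B: [4 vs 1, 2 vs 1, 7 vs 6] → C strictly dominates B
No single strategy strictly dominates all others → no strictly dominant strategy.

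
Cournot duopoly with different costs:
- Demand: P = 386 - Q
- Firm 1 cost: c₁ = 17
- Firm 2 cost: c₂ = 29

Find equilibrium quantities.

q₁* = 127.0, q₂* = 115.0

Work:
Reaction: q₁ = (386 - 17 - q₂)/2
Reaction: q₂ = (386 - 29 - q₁)/2
Solve simultaneously:
q₁* = (386 - 2×17 + 29)/3 = 127.0
q₂* = (386 - 2×29 + 17)/3 = 115.0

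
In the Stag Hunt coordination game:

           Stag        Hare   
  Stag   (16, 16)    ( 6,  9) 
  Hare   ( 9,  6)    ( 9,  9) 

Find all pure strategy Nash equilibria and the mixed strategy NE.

Pure NE: (Stag, Stag) and (Hare, Hare); Mixed NE: p = 0.3, q = 0.3

Work:
Check pure NE:
(Stag, Stag): (16, 16) - no unilateral deviation beneficial
(Hare, Hare): (9, 9) - no unilateral deviation beneficial
Mixed NE: P1 plays Stag with p = 0.3, P2 plays Stag with q = 0.3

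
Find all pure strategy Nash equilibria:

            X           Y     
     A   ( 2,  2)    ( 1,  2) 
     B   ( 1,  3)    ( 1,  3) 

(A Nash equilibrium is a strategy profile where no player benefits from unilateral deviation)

Nash equilibrium: (A, X), (A, Y), (B, Y)

Work:
Best responses:
  P1 vs X: payoffs [2, 1] → best response A (payoff 2)
  P1 vs Y: payoffs [1, 1] → best response A/B (payoff 1)
  P2 vs A: payoffs [2, 2] → best response X/Y (payoff 2)
  P2 vs B: payoffs [3, 3] → best response X/Y (payoff 3)
Mutual best responses: (A,X), (A,Y), (B,Y) → Nash equilibria.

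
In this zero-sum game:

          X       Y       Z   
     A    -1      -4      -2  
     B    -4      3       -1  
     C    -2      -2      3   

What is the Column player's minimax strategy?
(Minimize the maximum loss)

Column should play X, value = -1

Work:
Column player minimizes Row's maximum payoff:
Column X: max payoff to Row = -1
Column Y: max payoff to Row = 3
Column Z: max payoff to Row = 3
Minimum is -1, achieved by column X.
Minimax strategy: X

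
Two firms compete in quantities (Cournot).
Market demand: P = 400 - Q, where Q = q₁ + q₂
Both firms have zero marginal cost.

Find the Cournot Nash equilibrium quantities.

q₁* = q₂* = 133.33; P* = 133.33

Work:
Profit: π_i = P·q_i = (a - q_i - q_j)·q_i
FOC: ∂π_i/∂q_i = a - 2q_i - q_j = 0
Reaction function: q_i = (400 - q_j)/2
Symmetry: q* = 400/3 = 133.33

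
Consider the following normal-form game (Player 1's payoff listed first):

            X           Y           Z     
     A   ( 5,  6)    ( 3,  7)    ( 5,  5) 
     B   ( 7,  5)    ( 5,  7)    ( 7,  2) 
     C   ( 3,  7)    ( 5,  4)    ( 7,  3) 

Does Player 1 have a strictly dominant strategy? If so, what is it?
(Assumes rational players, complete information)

No strictly dominant strategy exists for Player 1

Work:
A strategy strictly dominates another if it gives a strictly higher payoff against every opponent action. Compare each pair of P1's strategies column-by-column:
  A vs B: [5 vs 7, 3 vs 5, 5 vs 7] → A does not strictly dominate B (column X: 5 ≤ 7)
  A vs C: [5 vs 3, 3 vs 5, 5 vs 7] → A does not strictly dominate C (column Y: 3 ≤ 5)
  B vs A: [7 vs 5, 5 vs 3, 7 vs 5] → B strictly dominates A
  B vs C: [7 vs 3, 5 vs 5, 7 vs 7] → B does not strictly dominate C (column Y: 5 ≤ 5)
  C vs A: [3 vs 5, 5 vs 3, 7 vs 5] → C does not strictly dominate A (column X: 3 ≤ 5)
  C vs B: [3 vs 7, 5 vs 5, 7 vs 7] → C does not strictly dominate B (column X: 3 ≤ 7)
No single strategy strictly dominates all others → no strictly dominant strategy.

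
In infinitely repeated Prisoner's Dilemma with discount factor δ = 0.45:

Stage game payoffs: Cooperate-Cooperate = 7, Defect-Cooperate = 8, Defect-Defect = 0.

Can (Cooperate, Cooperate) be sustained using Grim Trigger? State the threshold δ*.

δ* = 0.125; since δ = 0.45 ≥ 0.125, cooperation can be sustained

Work:
For Grim Trigger:
Cooperate forever: 7/(1-δ)
Defect then punished: 8 + 0·δ/(1-δ)
Need: 7/(1-δ) ≥ 8 + 0·δ/(1-δ)
Solving: δ ≥ (T-R)/(T-P) = (8-7)/(8-0) = 0.125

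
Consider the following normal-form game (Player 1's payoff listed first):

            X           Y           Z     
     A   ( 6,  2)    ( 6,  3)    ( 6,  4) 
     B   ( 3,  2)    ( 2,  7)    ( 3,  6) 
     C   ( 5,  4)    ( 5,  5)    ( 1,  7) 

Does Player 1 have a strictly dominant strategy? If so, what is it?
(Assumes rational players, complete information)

Yes, Player 1's strictly dominant strategy is A

Work:
A strategy strictly dominates another if it gives a strictly higher payoff against every opponent action. Compare each pair of P1's strategies column-by-column:
  A vs B: [6 vs 3, 6 vs 2, 6 vs 3] → A strictly dominates B
  A vs C: [6 vs 5, 6 vs 5, 6 vs 1] → A strictly dominates C
  B vs A: [3 vs 6, 2 vs 6, 3 vs 6] → B does not strictly dominate A (column X: 3 ≤ 6)
  B vs C: [3 vs 5, 2 vs 5, 3 vs 1] → B does not strictly dominate C (column X: 3 ≤ 5)
  C vs A: [5 vs 6, 5 vs 6, 1 vs 6] → C does not strictly dominate A (column X: 5 ≤ 6)
  C vs B: [5 vs 3, 5 vs 2, 1 vs 3] → C does not strictly dominate B (column Z: 1 ≤ 3)
A strictly dominates every other strategy → strictly dominant.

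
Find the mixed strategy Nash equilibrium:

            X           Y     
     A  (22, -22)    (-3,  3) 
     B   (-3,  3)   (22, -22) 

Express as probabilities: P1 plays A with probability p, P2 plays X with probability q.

p = 0.5, q = 0.5

Work:
Find probabilities that make opponent indifferent:
P2 chooses q to make P1 indifferent between A and B
P1 chooses p to make P2 indifferent between X and Y
Mixed NE: P1 plays (A: 0.5, B: 0.5), P2 plays (X: 0.5, Y: 0.5)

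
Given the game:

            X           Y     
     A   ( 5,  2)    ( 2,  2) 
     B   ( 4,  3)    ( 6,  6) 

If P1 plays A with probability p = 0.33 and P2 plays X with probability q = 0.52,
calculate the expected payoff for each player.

E[P1] = 4.498, E[P2] = 3.6348

Work:
E[P1] = p·q·π₁(A,X) + p·(1-q)·π₁(A,Y) + (1-p)·q·π₁(B,X) + (1-p)·(1-q)·π₁(B,Y)
= 0.33·0.52·5 + 0.33·0.48·2 + 0.67·0.52·4 + 0.67·0.48·6
= 4.498

E[P2] = 3.6348 (similar calculation)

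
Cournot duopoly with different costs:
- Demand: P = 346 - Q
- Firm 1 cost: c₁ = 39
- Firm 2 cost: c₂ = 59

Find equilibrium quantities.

q₁* = 109.0, q₂* = 89.0

Work:
Reaction: q₁ = (346 - 39 - q₂)/2
Reaction: q₂ = (346 - 59 - q₁)/2
Solve simultaneously:
q₁* = (346 - 2×39 + 59)/3 = 109.0
q₂* = (346 - 2×59 + 39)/3 = 89.0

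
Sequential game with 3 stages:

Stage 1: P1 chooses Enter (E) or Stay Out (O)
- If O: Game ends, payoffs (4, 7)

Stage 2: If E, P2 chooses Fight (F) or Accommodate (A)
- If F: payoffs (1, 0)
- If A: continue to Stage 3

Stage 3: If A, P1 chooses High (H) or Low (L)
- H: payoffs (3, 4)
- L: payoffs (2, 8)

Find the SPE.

SPE: (O, A, H); Outcome (4, 7)

Work:
Stage 3: P1 chooses H (3 vs 2)
Stage 2: P2: F->0, A->4 (anticipating H). Choose A
Stage 1: P1: O->4, E->3 (anticipating A, H). Choose O
SPE path: O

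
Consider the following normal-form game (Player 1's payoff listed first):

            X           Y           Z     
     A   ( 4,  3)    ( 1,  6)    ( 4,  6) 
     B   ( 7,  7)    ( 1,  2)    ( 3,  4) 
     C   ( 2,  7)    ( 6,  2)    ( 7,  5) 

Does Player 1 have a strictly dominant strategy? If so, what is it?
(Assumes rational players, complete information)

No strictly dominant strategy exists for Player 1

Work:
A strategy strictly dominates another if it gives a strictly higher payoff against every opponent action. Compare each pair of P1's strategies column-by-column:
  A vs B: [4 vs 7, 1 vs 1, 4 vs 3] → A does not strictly dominate B (column X: 4 ≤ 7)
  A vs C: [4 vs 2, 1 vs 6, 4 vs 7] → A does not strictly dominate C (column Y: 1 ≤ 6)
  B vs A: [7 vs 4, 1 vs 1, 3 vs 4] → B does not strictly dominate A (column Y: 1 ≤ 1)
  B vs C: [7 vs 2, 1 vs 6, 3 vs 7] → B does not strictly dominate C (column Y: 1 ≤ 6)
  C vs A: [2 vs 4, 6 vs 1, 7 vs 4] → C does not strictly dominate A (column X: 2 ≤ 4)
  C vs B: [2 vs 7, 6 vs 1, 7 vs 3] → C does not strictly dominate B (column X: 2 ≤ 7)
No single strategy strictly dominates all others → no strictly dominant strategy.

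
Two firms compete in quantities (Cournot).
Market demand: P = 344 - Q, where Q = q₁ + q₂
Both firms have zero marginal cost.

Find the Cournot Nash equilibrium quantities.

q₁* = q₂* = 114.67; P* = 114.67

Work:
Profit: π_i = P·q_i = (a - q_i - q_j)·q_i
FOC: ∂π_i/∂q_i = a - 2q_i - q_j = 0
Reaction function: q_i = (344 - q_j)/2
Symmetry: q* = 344/3 = 114.67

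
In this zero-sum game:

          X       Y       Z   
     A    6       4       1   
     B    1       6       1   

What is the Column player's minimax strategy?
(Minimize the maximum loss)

Column should play Z, value = 1

Work:
Column player minimizes Row's maximum payoff:
Column X: max payoff to Row = 6
Column Y: max payoff to Row = 6
Column Z: max payoff to Row = 1
Minimum is 1, achieved by column Z.
Minimax strategy: Z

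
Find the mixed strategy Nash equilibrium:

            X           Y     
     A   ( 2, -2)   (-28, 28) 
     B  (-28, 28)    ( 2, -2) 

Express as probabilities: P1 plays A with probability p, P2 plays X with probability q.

p = 0.5, q = 0.5

Work:
Find probabilities that make opponent indifferent:
P2 chooses q to make P1 indifferent between A and B
P1 chooses p to make P2 indifferent between X and Y
Mixed NE: P1 plays (A: 0.5, B: 0.5), P2 plays (X: 0.5, Y: 0.5)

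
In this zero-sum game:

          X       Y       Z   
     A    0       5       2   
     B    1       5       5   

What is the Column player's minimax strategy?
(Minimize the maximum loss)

Column should play X, value = 1

Work:
Column player minimizes Row's maximum payoff:
Column X: max payoff to Row = 1
Column Y: max payoff to Row = 5
Column Z: max payoff to Row = 5
Minimum is 1, achieved by column X.
Minimax strategy: X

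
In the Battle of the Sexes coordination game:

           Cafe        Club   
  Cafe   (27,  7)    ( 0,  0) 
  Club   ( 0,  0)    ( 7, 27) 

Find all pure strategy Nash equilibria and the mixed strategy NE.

Pure NE: (Cafe, Cafe) and (Club, Club); Mixed NE: p = 0.7941, q = 0.2059

Work:
Check pure NE:
(Cafe, Cafe): (27, 7) - no unilateral deviation beneficial
(Club, Club): (7, 27) - no unilateral deviation beneficial
Mixed NE: P1 plays Cafe with p = 0.7941, P2 plays Cafe with q = 0.2059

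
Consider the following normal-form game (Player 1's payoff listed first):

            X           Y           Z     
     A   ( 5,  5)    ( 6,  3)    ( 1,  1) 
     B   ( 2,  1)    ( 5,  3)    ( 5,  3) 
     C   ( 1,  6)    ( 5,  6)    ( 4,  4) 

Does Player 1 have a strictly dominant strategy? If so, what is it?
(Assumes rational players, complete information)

No strictly dominant strategy exists for Player 1

Work:
A strategy strictly dominates another if it gives a strictly higher payoff against every opponent action. Compare each pair of P1's strategies column-by-column:
  A vs B: [5 vs 2, 6 vs 5, 1 vs 5] → A does not strictly dominate B (column Z: 1 ≤ 5)
  A vs C: [5 vs 1, 6 vs 5, 1 vs 4] → A does not strictly dominate C (column Z: 1 ≤ 4)
  B vs A: [2 vs 5, 5 vs 6, 5 vs 1] → B does not strictly dominate A (column X: 2 ≤ 5)
  B vs C: [2 vs 1, 5 vs 5, 5 vs 4] → B does not strictly dominate C (column Y: 5 ≤ 5)
  C vs A: [1 vs 5, 5 vs 6, 4 vs 1] → C does not strictly dominate A (column X: 1 ≤ 5)
  C vs B: [1 vs 2, 5 vs 5, 4 vs 5] → C does not strictly dominate B (column X: 1 ≤ 2)
No single strategy strictly dominates all others → no strictly dominant strategy.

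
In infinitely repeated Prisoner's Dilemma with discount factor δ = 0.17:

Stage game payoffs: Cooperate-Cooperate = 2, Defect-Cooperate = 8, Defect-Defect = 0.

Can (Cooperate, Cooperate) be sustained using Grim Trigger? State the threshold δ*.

δ* = 0.75; since δ = 0.17 < 0.75, cooperation cannot be sustained

Work:
For Grim Trigger:
Cooperate forever: 2/(1-δ)
Defect then punished: 8 + 0·δ/(1-δ)
Need: 2/(1-δ) ≥ 8 + 0·δ/(1-δ)
Solving: δ ≥ (T-R)/(T-P) = (8-2)/(8-0) = 0.75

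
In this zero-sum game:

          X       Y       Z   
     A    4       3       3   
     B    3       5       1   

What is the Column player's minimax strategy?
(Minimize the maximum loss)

Column should play Z, value = 3

Work:
Column player minimizes Row's maximum payoff:
Column X: max payoff to Row = 4
Column Y: max payoff to Row = 5
Column Z: max payoff to Row = 3
Minimum is 3, achieved by column Z.
Minimax strategy: Z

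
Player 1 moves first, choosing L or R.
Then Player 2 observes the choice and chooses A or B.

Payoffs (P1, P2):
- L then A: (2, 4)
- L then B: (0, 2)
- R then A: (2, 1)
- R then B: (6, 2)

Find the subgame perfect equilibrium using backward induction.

P1 plays R, P2 plays A after L and B after R; Payoff (6, 2)

Work:
Backward induction:
After L: P2 chooses A → P1 gets 2
After R: P2 chooses B → P1 gets 6
P1 chooses R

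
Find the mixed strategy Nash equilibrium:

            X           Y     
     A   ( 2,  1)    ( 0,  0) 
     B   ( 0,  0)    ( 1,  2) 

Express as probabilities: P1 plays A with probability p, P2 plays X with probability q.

p = 0.6667, q = 0.3333

Work:
Find probabilities that make opponent indifferent:
P2 chooses q to make P1 indifferent between A and B
P1 chooses p to make P2 indifferent between X and Y
Mixed NE: P1 plays (A: 0.6667, B: 0.3333), P2 plays (X: 0.3333, Y: 0.6667)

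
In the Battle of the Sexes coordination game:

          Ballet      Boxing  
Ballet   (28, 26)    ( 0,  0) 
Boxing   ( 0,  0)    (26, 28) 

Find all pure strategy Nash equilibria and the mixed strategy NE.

Pure NE: (Ballet, Ballet) and (Boxing, Boxing); Mixed NE: p = 0.5185, q = 0.4815

Work:
Check pure NE:
(Ballet, Ballet): (28, 26) - no unilateral deviation beneficial
(Boxing, Boxing): (26, 28) - no unilateral deviation beneficial
Mixed NE: P1 plays Ballet with p = 0.5185, P2 plays Ballet with q = 0.4815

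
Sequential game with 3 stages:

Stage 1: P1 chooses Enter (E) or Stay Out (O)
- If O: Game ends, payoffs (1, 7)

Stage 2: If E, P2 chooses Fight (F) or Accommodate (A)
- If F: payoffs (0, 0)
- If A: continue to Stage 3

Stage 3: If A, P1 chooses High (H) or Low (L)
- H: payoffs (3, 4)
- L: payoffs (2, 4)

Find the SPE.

SPE: (E, A, H); Outcome (3, 4)

Work:
Stage 3: P1 chooses H (3 vs 2)
Stage 2: P2: F->0, A->4 (anticipating H). Choose A
Stage 1: P1: O->1, E->3 (anticipating A, H). Choose E
SPE path: E -> A -> H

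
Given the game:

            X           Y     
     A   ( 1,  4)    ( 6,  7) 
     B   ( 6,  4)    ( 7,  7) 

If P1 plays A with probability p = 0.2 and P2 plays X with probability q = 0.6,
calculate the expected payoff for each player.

E[P1] = 5.72, E[P2] = 5.2

Work:
E[P1] = p·q·π₁(A,X) + p·(1-q)·π₁(A,Y) + (1-p)·q·π₁(B,X) + (1-p)·(1-q)·π₁(B,Y)
= 0.2·0.6·1 + 0.2·0.4·6 + 0.8·0.6·6 + 0.8·0.4·7
= 5.72

E[P2] = 5.2 (similar calculation)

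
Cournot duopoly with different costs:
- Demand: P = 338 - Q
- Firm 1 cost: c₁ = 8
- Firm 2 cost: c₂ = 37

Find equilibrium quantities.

q₁* = 119.67, q₂* = 90.67

Work:
Reaction: q₁ = (338 - 8 - q₂)/2
Reaction: q₂ = (338 - 37 - q₁)/2
Solve simultaneously:
q₁* = (338 - 2×8 + 37)/3 = 119.67
q₂* = (338 - 2×37 + 8)/3 = 90.67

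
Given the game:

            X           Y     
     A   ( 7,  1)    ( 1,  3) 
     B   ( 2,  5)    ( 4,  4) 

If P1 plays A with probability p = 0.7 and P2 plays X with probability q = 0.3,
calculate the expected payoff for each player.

E[P1] = 2.98, E[P2] = 2.97

Work:
E[P1] = p·q·π₁(A,X) + p·(1-q)·π₁(A,Y) + (1-p)·q·π₁(B,X) + (1-p)·(1-q)·π₁(B,Y)
= 0.7·0.3·7 + 0.7·0.7·1 + 0.3·0.3·2 + 0.3·0.7·4
= 2.98

E[P2] = 2.97 (similar calculation)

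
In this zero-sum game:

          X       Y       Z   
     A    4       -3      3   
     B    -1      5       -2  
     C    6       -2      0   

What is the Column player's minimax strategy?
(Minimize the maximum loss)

Column should play Z, value = 3

Work:
Column player minimizes Row's maximum payoff:
Column X: max payoff to Row = 6
Column Y: max payoff to Row = 5
Column Z: max payoff to Row = 3
Minimum is 3, achieved by column Z.
Minimax strategy: Z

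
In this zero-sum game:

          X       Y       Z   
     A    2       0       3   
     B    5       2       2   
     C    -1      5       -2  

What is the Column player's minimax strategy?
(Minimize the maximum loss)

Column should play Z, value = 3

Work:
Column player minimizes Row's maximum payoff:
Column X: max payoff to Row = 5
Column Y: max payoff to Row = 5
Column Z: max payoff to Row = 3
Minimum is 3, achieved by column Z.
Minimax strategy: Z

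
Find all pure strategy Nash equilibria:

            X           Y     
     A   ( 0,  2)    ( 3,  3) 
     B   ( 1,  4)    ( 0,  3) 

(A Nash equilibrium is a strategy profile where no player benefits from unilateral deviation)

Nash equilibrium: (A, Y), (B, X)

Work:
Best responses:
  P1 vs X: payoffs [0, 1] → best response B (payoff 1)
  P1 vs Y: payoffs [3, 0] → best response A (payoff 3)
  P2 vs A: payoffs [2, 3] → best response Y (payoff 3)
  P2 vs B: payoffs [4, 3] → best response X (payoff 4)
Mutual best responses: (A,Y), (B,X) → Nash equilibria.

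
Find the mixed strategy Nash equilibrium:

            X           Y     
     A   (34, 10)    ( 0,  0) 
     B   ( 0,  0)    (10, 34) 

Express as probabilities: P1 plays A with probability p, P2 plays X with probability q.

p = 0.7727, q = 0.2273

Work:
Find probabilities that make opponent indifferent:
P2 chooses q to make P1 indifferent between A and B
P1 chooses p to make P2 indifferent between X and Y
Mixed NE: P1 plays (A: 0.7727, B: 0.2273), P2 plays (X: 0.2273, Y: 0.7727)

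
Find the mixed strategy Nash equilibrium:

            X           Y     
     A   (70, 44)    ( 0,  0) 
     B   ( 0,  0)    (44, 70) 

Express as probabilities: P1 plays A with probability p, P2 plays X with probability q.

p = 0.614, q = 0.386

Work:
Find probabilities that make opponent indifferent:
P2 chooses q to make P1 indifferent between A and B
P1 chooses p to make P2 indifferent between X and Y
Mixed NE: P1 plays (A: 0.614, B: 0.386), P2 plays (X: 0.386, Y: 0.614)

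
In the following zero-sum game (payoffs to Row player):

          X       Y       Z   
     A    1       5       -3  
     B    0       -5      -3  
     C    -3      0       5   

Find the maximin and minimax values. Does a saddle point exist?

Maximin = -3, Minimax = 1, Saddle: False

Work:
Row minimums: [-3, -5, -3] → maximin = -3
Column maximums: [1, 5, 5] → minimax = 1
No saddle point (maximin ≠ minimax). Mixed strategy needed.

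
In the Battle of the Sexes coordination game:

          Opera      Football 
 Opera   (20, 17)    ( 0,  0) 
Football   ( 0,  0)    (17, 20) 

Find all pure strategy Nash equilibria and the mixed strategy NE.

Pure NE: (Opera, Opera) and (Football, Football); Mixed NE: p = 0.5405, q = 0.4595

Work:
Check pure NE:
(Opera, Opera): (20, 17) - no unilateral deviation beneficial
(Football, Football): (17, 20) - no unilateral deviation beneficial
Mixed NE: P1 plays Opera with p = 0.5405, P2 plays Opera with q = 0.4595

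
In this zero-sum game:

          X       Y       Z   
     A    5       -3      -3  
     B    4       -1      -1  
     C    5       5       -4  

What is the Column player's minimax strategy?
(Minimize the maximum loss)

Column should play Z, value = -1

Work:
Column player minimizes Row's maximum payoff:
Column X: max payoff to Row = 5
Column Y: max payoff to Row = 5
Column Z: max payoff to Row = -1
Minimum is -1, achieved by column Z.
Minimax strategy: Z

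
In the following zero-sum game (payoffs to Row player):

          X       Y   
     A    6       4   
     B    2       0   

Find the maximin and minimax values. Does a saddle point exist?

Maximin = 4, Minimax = 4, Saddle: True

Work:
Row minimums: [4, 0] → maximin = 4
Column maximums: [6, 4] → minimax = 4
Saddle point exists! Game value = 4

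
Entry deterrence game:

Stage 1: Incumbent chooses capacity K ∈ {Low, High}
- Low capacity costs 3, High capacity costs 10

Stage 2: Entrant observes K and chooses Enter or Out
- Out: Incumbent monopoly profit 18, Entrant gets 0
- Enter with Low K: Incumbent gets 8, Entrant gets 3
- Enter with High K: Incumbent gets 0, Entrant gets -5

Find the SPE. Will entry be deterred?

SPE: (High, Enter|Low, Out|High); Entry deterred. Incumbent net profit = 8

Work:
After Low K: Entrant enters (3 > 0)
After High K: Entrant stays out (-5 < 0)
Incumbent: Low → 8−3=5, High → 18−10=8
Incumbent chooses High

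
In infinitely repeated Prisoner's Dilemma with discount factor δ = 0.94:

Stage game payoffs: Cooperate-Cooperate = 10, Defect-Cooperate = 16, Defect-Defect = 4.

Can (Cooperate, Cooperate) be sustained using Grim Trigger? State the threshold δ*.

δ* = 0.5; since δ = 0.94 ≥ 0.5, cooperation can be sustained

Work:
For Grim Trigger:
Cooperate forever: 10/(1-δ)
Defect then punished: 16 + 4·δ/(1-δ)
Need: 10/(1-δ) ≥ 16 + 4·δ/(1-δ)
Solving: δ ≥ (T-R)/(T-P) = (16-10)/(16-4) = 0.5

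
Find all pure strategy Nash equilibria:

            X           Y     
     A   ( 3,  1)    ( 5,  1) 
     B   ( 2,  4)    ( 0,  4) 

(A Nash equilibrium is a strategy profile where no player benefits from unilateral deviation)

Nash equilibrium: (A, X), (A, Y)

Work:
Best responses:
  P1 vs X: payoffs [3, 2] → best response A (payoff 3)
  P1 vs Y: payoffs [5, 0] → best response A (payoff 5)
  P2 vs A: payoffs [1, 1] → best response X/Y (payoff 1)
  P2 vs B: payoffs [4, 4] → best response X/Y (payoff 4)
Mutual best responses: (A,X), (A,Y) → Nash equilibria.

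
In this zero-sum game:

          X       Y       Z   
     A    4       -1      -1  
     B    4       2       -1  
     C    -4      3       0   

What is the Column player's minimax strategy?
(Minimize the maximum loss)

Column should play Z, value = 0

Work:
Column player minimizes Row's maximum payoff:
Column X: max payoff to Row = 4
Column Y: max payoff to Row = 3
Column Z: max payoff to Row = 0
Minimum is 0, achieved by column Z.
Minimax strategy: Z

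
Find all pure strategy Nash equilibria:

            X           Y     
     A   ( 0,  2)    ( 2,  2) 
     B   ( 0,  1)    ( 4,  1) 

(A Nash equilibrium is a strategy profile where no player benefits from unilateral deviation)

Nash equilibrium: (A, X), (B, X), (B, Y)

Work:
Best responses:
  P1 vs X: payoffs [0, 0] → best response A/B (payoff 0)
  P1 vs Y: payoffs [2, 4] → best response B (payoff 4)
  P2 vs A: payoffs [2, 2] → best response X/Y (payoff 2)
  P2 vs B: payoffs [1, 1] → best response X/Y (payoff 1)
Mutual best responses: (A,X), (B,X), (B,Y) → Nash equilibria.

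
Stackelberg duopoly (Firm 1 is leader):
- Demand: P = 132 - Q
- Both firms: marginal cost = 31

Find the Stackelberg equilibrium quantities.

q₁* (leader) = 50.5, q₂* (follower) = 25.25

Work:
Follower's reaction: q₂ = (a - c - q₁)/2
Leader substitutes: π₁ = q₁·(a - q₁ - (a-c-q₁)/2 - c)
FOC: q₁* = (132 - 31)/2 = 50.50
Then: q₂* = (132 - 31 - 50.5)/2 = 25.25
Leader has first-mover advantage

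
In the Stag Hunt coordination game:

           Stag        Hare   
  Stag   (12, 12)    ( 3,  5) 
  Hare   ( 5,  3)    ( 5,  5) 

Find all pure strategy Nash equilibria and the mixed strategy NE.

Pure NE: (Stag, Stag) and (Hare, Hare); Mixed NE: p = 0.2222, q = 0.2222

Work:
Check pure NE:
(Stag, Stag): (12, 12) - no unilateral deviation beneficial
(Hare, Hare): (5, 5) - no unilateral deviation beneficial
Mixed NE: P1 plays Stag with p = 0.2222, P2 plays Stag with q = 0.2222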